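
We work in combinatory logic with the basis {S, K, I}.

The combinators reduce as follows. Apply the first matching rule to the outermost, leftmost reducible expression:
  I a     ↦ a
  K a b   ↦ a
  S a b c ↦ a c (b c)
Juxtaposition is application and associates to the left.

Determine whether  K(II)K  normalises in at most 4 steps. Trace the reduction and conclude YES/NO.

Answer: YES — reaches normal form I in 2 ≤ 4 steps

Reduction:
  start: K(II)K
  [1] II
  [2] I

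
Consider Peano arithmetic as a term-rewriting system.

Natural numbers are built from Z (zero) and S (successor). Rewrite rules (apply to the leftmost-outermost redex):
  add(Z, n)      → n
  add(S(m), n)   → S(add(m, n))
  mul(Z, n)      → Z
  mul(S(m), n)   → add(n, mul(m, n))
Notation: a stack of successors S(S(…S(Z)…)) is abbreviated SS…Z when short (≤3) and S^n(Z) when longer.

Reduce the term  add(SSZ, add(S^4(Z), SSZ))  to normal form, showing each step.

  start: add(SSZ, add(S^4(Z), SSZ))
  →1  S(add(SZ, add(S^4(Z), SSZ)))
  →2  S(S(add(Z, add(S^4(Z), SSZ))))
  →3  S(S(add(S^4(Z), SSZ)))
  →4  S(S(S(add(SSSZ, SSZ))))
  →5  S(S(S(S(add(SSZ, SSZ)))))
  →6  S(S(S(S(S(add(SZ, SSZ))))))
  →7  S(S(S(S(S(S(add(Z, SSZ)))))))
  →8  S^8(Z)

Answer: normal form = S^8(Z)  (in 8 steps)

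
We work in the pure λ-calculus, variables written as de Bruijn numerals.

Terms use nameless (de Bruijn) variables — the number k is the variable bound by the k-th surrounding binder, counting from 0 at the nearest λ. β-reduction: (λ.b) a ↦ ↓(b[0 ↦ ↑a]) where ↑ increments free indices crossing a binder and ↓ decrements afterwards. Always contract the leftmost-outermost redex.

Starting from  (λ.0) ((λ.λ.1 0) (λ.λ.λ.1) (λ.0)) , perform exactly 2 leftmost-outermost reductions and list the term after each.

Answer: after 2 steps: (λ.(λ.λ.λ.1) 0) (λ.0)

Working:
  start: (λ.0) ((λ.λ.1 0) (λ.λ.λ.1) (λ.0))
  [1] (λ.λ.1 0) (λ.λ.λ.1) (λ.0)
  [2] (λ.(λ.λ.λ.1) 0) (λ.0)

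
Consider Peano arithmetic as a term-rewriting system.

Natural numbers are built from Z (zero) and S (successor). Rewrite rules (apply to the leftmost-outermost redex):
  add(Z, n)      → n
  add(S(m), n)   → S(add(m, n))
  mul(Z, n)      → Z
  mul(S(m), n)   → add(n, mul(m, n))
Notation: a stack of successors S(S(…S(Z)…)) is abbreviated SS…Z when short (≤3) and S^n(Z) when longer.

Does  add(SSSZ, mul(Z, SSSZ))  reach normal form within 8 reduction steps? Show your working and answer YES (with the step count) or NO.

Answer: YES — reaches normal form SSSZ in 5 ≤ 8 steps

Reduction:
  start: add(SSSZ, mul(Z, SSSZ))
  step 1: S(add(SSZ, mul(Z, SSSZ)))
  step 2: S(S(add(SZ, mul(Z, SSSZ))))
  step 3: S(S(S(add(Z, mul(Z, SSSZ)))))
  step 4: S(S(S(mul(Z, SSSZ))))
  step 5: SSSZ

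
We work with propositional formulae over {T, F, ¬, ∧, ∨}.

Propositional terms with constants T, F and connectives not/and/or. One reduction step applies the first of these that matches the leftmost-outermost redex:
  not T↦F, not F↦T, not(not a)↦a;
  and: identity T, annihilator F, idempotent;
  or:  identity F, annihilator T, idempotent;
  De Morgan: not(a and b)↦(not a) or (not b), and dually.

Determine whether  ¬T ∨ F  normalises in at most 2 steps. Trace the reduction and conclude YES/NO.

  start: ¬T ∨ F
  step 1: ¬T
  step 2: F

Answer: YES — reaches normal form F in 2 ≤ 2 steps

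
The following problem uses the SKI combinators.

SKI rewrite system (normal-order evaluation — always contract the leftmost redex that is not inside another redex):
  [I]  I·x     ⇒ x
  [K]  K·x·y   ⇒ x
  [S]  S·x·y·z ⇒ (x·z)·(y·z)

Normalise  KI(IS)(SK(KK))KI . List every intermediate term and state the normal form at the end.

  start: KI(IS)(SK(KK))KI
  →1  I(SK(KK))KI
  →2  SK(KK)KI
  →3  KK(KKK)I
  →4  KI

Answer: normal form = KI  (in 4 steps)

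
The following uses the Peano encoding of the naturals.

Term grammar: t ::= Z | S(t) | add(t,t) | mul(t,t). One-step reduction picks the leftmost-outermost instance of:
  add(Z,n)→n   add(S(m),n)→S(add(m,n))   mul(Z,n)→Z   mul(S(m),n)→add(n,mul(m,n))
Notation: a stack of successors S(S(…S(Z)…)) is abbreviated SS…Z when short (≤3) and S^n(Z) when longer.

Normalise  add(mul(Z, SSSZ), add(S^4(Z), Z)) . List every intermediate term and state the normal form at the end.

Answer: normal form = S^4(Z)  (in 7 steps)

Reduction:
  start: add(mul(Z, SSSZ), add(S^4(Z), Z))
  →1  add(Z, add(S^4(Z), Z))
  →2  add(S^4(Z), Z)
  →3  S(add(SSSZ, Z))
  →4  S(S(add(SSZ, Z)))
  →5  S(S(S(add(SZ, Z))))
  →6  S(S(S(S(add(Z, Z)))))
  →7  S^4(Z)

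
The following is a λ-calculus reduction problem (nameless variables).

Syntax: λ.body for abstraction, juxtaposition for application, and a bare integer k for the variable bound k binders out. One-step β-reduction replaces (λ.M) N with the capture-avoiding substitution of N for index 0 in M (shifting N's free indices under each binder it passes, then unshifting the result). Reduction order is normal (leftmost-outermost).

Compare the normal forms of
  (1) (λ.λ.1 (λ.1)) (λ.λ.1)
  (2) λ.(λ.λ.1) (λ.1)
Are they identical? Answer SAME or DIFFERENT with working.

Term A:
  start: (λ.λ.1 (λ.1)) (λ.λ.1)
  step 1: λ.(λ.λ.1) (λ.1)
  step 2: λ.λ.λ.2

Term B:
  start: λ.(λ.λ.1) (λ.1)
  step 1: λ.λ.λ.2

Answer: SAME — A ⇓ λ.λ.λ.2, B ⇓ λ.λ.λ.2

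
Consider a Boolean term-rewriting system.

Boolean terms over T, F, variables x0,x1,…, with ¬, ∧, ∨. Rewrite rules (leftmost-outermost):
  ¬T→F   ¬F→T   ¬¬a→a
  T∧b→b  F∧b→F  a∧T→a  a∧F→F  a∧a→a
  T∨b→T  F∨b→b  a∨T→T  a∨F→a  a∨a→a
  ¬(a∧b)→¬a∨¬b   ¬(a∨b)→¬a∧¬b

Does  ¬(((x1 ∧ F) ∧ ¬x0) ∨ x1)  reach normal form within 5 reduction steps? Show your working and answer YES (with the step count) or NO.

Answer: NO — after 5 steps the term is (T ∨ ¬¬x0) ∧ ¬x1, not yet normal

Working:
  start: ¬(((x1 ∧ F) ∧ ¬x0) ∨ x1)
  step 1: ¬((x1 ∧ F) ∧ ¬x0) ∧ ¬x1
  step 2: (¬(x1 ∧ F) ∨ ¬¬x0) ∧ ¬x1
  step 3: ((¬x1 ∨ ¬F) ∨ ¬¬x0) ∧ ¬x1
  step 4: ((¬x1 ∨ T) ∨ ¬¬x0) ∧ ¬x1
  step 5: (T ∨ ¬¬x0) ∧ ¬x1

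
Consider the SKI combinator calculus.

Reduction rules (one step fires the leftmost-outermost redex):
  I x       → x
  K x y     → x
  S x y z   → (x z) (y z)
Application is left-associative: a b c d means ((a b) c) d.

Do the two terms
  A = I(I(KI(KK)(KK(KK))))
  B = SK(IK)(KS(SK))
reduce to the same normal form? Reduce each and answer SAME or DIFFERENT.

Term A:
  start: I(I(KI(KK)(KK(KK))))
  [1] I(KI(KK)(KK(KK)))
  [2] KI(KK)(KK(KK))
  [3] I(KK(KK))
  [4] KK(KK)
  [5] K

Term B:
  start: SK(IK)(KS(SK))
  [1] K(KS(SK))(IK(KS(SK)))
  [2] KS(SK)
  [3] S

Answer: DIFFERENT — A ⇓ K, B ⇓ S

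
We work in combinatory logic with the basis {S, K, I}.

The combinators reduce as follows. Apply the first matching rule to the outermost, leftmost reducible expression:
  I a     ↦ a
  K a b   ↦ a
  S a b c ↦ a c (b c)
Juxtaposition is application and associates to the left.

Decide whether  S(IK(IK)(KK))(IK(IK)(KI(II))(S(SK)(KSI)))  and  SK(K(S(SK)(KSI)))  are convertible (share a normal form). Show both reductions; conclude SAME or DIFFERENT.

Term A:
  start: S(IK(IK)(KK))(IK(IK)(KI(II))(S(SK)(KSI)))
  [1] S(K(IK)(KK))(IK(IK)(KI(II))(S(SK)(KSI)))
  [2] S(IK)(IK(IK)(KI(II))(S(SK)(KSI)))
  [3] SK(IK(IK)(KI(II))(S(SK)(KSI)))
  [4] SK(K(IK)(KI(II))(S(SK)(KSI)))
  [5] SK(IK(S(SK)(KSI)))
  [6] SK(K(S(SK)(KSI)))
  [7] SK(K(S(SK)S))

Term B:
  start: SK(K(S(SK)(KSI)))
  [1] SK(K(S(SK)S))

Answer: SAME — A ⇓ SK(K(S(SK)S)), B ⇓ SK(K(S(SK)S))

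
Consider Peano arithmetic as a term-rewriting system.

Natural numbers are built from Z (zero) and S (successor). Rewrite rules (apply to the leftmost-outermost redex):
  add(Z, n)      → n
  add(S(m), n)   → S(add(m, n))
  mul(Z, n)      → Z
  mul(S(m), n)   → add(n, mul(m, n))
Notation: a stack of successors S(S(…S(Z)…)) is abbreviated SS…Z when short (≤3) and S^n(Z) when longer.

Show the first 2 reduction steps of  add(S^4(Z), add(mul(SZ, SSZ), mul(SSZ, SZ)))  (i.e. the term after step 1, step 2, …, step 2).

  start: add(S^4(Z), add(mul(SZ, SSZ), mul(SSZ, SZ)))
  →1  S(add(SSSZ, add(mul(SZ, SSZ), mul(SSZ, SZ))))
  →2  S(S(add(SSZ, add(mul(SZ, SSZ), mul(SSZ, SZ)))))

Answer: after 2 steps: S(S(add(SSZ, add(mul(SZ, SSZ), mul(SSZ, SZ)))))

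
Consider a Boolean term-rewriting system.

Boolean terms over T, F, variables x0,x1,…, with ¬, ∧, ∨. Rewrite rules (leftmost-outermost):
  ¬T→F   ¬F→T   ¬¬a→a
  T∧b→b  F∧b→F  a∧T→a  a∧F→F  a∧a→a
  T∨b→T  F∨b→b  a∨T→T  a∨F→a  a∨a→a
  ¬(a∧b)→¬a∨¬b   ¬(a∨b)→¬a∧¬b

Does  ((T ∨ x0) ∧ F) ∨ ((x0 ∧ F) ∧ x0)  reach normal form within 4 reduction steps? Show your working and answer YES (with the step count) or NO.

  start: ((T ∨ x0) ∧ F) ∨ ((x0 ∧ F) ∧ x0)
  [1] F ∨ ((x0 ∧ F) ∧ x0)
  [2] (x0 ∧ F) ∧ x0
  [3] F ∧ x0
  [4] F

Answer: YES — reaches normal form F in 4 ≤ 4 steps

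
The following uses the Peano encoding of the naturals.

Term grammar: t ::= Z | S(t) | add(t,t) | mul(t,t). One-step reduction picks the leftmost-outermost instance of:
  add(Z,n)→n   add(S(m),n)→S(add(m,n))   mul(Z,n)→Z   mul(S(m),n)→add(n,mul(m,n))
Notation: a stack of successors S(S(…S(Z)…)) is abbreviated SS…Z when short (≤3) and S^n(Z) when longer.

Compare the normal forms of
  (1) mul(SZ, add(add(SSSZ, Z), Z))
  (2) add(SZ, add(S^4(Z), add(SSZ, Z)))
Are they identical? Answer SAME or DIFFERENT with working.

Answer: DIFFERENT — A ⇓ SSSZ, B ⇓ S^7(Z)

Working:
Term A:
  start: mul(SZ, add(add(SSSZ, Z), Z))
  step 1: add(add(add(SSSZ, Z), Z), mul(Z, add(add(SSSZ, Z), Z)))
  step 2: add(add(S(add(SSZ, Z)), Z), mul(Z, add(add(SSSZ, Z), Z)))
  step 3: add(S(add(add(SSZ, Z), Z)), mul(Z, add(add(SSSZ, Z), Z)))
  step 4: S(add(add(add(SSZ, Z), Z), mul(Z, add(add(SSSZ, Z), Z))))
  step 5: S(add(add(S(add(SZ, Z)), Z), mul(Z, add(add(SSSZ, Z), Z))))
  step 6: S(add(S(add(add(SZ, Z), Z)), mul(Z, add(add(SSSZ, Z), Z))))
  step 7: S(S(add(add(add(SZ, Z), Z), mul(Z, add(add(SSSZ, Z), Z)))))
  step 8: S(S(add(add(S(add(Z, Z)), Z), mul(Z, add(add(SSSZ, Z), Z)))))
  step 9: S(S(add(S(add(add(Z, Z), Z)), mul(Z, add(add(SSSZ, Z), Z)))))
  step 10: S(S(S(add(add(add(Z, Z), Z), mul(Z, add(add(SSSZ, Z), Z))))))
  step 11: S(S(S(add(add(Z, Z), mul(Z, add(add(SSSZ, Z), Z))))))
  step 12: S(S(S(add(Z, mul(Z, add(add(SSSZ, Z), Z))))))
  step 13: S(S(S(mul(Z, add(add(SSSZ, Z), Z)))))
  step 14: SSSZ

Term B:
  start: add(SZ, add(S^4(Z), add(SSZ, Z)))
  step 1: S(add(Z, add(S^4(Z), add(SSZ, Z))))
  step 2: S(add(S^4(Z), add(SSZ, Z)))
  step 3: S(S(add(SSSZ, add(SSZ, Z))))
  step 4: S(S(S(add(SSZ, add(SSZ, Z)))))
  step 5: S(S(S(S(add(SZ, add(SSZ, Z))))))
  step 6: S(S(S(S(S(add(Z, add(SSZ, Z)))))))
  step 7: S(S(S(S(S(add(SSZ, Z))))))
  step 8: S(S(S(S(S(S(add(SZ, Z)))))))
  step 9: S(S(S(S(S(S(S(add(Z, Z))))))))
  step 10: S^7(Z)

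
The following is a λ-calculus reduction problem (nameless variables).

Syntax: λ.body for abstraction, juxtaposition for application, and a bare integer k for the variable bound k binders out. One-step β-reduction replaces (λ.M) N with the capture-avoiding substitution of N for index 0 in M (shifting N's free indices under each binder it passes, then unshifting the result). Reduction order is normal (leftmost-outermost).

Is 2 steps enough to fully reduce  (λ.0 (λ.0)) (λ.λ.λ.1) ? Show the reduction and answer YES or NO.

Answer: YES — reaches normal form λ.λ.1 in 2 ≤ 2 steps

Derivation:
  start: (λ.0 (λ.0)) (λ.λ.λ.1)
  step 1: (λ.λ.λ.1) (λ.0)
  step 2: λ.λ.1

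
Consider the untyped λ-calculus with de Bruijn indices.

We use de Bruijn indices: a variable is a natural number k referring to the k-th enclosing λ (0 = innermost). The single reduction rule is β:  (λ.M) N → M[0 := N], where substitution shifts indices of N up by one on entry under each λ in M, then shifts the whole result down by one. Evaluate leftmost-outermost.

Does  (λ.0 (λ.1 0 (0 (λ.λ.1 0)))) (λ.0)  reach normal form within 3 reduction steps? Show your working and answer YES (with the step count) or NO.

Answer: YES — reaches normal form λ.0 (0 (λ.λ.1 0)) in 3 ≤ 3 steps

Working:
  start: (λ.0 (λ.1 0 (0 (λ.λ.1 0)))) (λ.0)
  [1] (λ.0) (λ.(λ.0) 0 (0 (λ.λ.1 0)))
  [2] λ.(λ.0) 0 (0 (λ.λ.1 0))
  [3] λ.0 (0 (λ.λ.1 0))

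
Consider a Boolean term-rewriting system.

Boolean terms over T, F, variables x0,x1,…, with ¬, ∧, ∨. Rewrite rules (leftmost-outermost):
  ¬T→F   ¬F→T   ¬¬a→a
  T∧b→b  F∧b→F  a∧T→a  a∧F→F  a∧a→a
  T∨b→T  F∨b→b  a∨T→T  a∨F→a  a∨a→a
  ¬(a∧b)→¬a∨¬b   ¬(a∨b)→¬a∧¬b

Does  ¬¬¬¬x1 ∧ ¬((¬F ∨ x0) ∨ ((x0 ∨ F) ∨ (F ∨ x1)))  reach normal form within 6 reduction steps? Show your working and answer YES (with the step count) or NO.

Answer: NO — after 6 steps the term is x1 ∧ (F ∧ ¬((x0 ∨ F) ∨ (F ∨ x1))), not yet normal

Derivation:
  start: ¬¬¬¬x1 ∧ ¬((¬F ∨ x0) ∨ ((x0 ∨ F) ∨ (F ∨ x1)))
  step 1: ¬¬x1 ∧ ¬((¬F ∨ x0) ∨ ((x0 ∨ F) ∨ (F ∨ x1)))
  step 2: x1 ∧ ¬((¬F ∨ x0) ∨ ((x0 ∨ F) ∨ (F ∨ x1)))
  step 3: x1 ∧ (¬(¬F ∨ x0) ∧ ¬((x0 ∨ F) ∨ (F ∨ x1)))
  step 4: x1 ∧ ((¬¬F ∧ ¬x0) ∧ ¬((x0 ∨ F) ∨ (F ∨ x1)))
  step 5: x1 ∧ ((F ∧ ¬x0) ∧ ¬((x0 ∨ F) ∨ (F ∨ x1)))
  step 6: x1 ∧ (F ∧ ¬((x0 ∨ F) ∨ (F ∨ x1)))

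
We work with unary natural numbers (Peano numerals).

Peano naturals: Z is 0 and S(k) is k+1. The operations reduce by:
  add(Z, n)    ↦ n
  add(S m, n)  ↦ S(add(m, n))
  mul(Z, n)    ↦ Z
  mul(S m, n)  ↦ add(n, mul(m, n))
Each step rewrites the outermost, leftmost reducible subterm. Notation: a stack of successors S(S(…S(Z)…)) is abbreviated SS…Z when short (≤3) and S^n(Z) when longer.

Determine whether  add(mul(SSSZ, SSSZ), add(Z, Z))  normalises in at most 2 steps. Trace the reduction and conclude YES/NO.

Answer: NO — after 2 steps the term is add(S(add(SSZ, mul(SSZ, SSSZ))), add(Z, Z)), not yet normal

Working:
  start: add(mul(SSSZ, SSSZ), add(Z, Z))
  step 1: add(add(SSSZ, mul(SSZ, SSSZ)), add(Z, Z))
  step 2: add(S(add(SSZ, mul(SSZ, SSSZ))), add(Z, Z))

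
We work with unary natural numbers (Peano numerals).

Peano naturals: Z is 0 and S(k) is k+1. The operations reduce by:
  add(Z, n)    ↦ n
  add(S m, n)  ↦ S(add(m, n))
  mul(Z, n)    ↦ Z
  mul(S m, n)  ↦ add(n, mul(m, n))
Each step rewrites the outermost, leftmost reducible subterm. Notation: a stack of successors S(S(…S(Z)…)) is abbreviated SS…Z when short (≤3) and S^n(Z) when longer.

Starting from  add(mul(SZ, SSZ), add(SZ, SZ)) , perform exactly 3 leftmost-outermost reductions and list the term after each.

  start: add(mul(SZ, SSZ), add(SZ, SZ))
  [1] add(add(SSZ, mul(Z, SSZ)), add(SZ, SZ))
  [2] add(S(add(SZ, mul(Z, SSZ))), add(SZ, SZ))
  [3] S(add(add(SZ, mul(Z, SSZ)), add(SZ, SZ)))

Answer: after 3 steps: S(add(add(SZ, mul(Z, SSZ)), add(SZ, SZ)))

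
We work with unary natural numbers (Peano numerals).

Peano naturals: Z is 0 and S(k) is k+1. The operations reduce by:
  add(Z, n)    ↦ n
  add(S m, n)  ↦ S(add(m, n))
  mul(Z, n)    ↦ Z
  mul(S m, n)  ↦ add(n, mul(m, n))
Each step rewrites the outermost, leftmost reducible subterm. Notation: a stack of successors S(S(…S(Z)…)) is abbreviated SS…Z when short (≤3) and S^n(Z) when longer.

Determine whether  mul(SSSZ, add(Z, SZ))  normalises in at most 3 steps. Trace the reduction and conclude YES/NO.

  start: mul(SSSZ, add(Z, SZ))
  →1  add(add(Z, SZ), mul(SSZ, add(Z, SZ)))
  →2  add(SZ, mul(SSZ, add(Z, SZ)))
  →3  S(add(Z, mul(SSZ, add(Z, SZ))))

Answer: NO — after 3 steps the term is S(add(Z, mul(SSZ, add(Z, SZ)))), not yet normal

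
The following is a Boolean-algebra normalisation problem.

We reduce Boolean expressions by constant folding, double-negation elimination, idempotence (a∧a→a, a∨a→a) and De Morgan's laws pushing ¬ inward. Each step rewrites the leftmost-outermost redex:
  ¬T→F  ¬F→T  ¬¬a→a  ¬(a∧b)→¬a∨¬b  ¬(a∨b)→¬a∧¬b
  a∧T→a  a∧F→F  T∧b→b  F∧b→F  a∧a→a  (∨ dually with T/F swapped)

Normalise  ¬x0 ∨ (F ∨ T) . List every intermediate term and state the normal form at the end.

Answer: normal form = T  (in 2 steps)

Derivation:
  start: ¬x0 ∨ (F ∨ T)
  step 1: ¬x0 ∨ T
  step 2: T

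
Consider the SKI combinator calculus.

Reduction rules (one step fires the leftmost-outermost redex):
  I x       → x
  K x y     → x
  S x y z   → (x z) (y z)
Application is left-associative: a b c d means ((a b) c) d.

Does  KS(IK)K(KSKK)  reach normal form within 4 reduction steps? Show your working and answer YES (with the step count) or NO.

  start: KS(IK)K(KSKK)
  →1  SK(KSKK)
  →2  SK(SK)

Answer: YES — reaches normal form SK(SK) in 2 ≤ 4 steps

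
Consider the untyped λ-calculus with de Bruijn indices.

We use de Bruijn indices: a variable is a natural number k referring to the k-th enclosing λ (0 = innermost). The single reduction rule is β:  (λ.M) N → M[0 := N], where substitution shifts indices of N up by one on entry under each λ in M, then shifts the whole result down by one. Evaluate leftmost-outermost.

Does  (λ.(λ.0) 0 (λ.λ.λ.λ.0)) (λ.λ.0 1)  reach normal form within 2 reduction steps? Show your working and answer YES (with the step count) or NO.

Answer: NO — after 2 steps the term is (λ.λ.0 1) (λ.λ.λ.λ.0), not yet normal

Derivation:
  start: (λ.(λ.0) 0 (λ.λ.λ.λ.0)) (λ.λ.0 1)
  →1  (λ.0) (λ.λ.0 1) (λ.λ.λ.λ.0)
  →2  (λ.λ.0 1) (λ.λ.λ.λ.0)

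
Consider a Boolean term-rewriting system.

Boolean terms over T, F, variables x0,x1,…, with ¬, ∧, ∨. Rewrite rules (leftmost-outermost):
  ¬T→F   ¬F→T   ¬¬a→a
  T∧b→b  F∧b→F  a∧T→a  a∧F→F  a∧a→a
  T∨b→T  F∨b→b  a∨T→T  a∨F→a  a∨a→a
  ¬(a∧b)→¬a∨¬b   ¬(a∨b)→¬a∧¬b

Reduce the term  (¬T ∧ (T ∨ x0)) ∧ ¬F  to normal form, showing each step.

  start: (¬T ∧ (T ∨ x0)) ∧ ¬F
  →1  (F ∧ (T ∨ x0)) ∧ ¬F
  →2  F ∧ ¬F
  →3  F

Answer: normal form = F  (in 3 steps)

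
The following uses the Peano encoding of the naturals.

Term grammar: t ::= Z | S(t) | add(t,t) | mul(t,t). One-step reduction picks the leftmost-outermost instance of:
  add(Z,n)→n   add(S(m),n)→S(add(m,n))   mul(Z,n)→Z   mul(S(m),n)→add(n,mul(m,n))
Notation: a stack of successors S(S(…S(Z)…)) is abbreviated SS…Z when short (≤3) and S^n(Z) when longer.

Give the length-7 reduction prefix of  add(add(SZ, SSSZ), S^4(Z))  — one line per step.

Answer: after 7 steps: S^8(Z)

Derivation:
  start: add(add(SZ, SSSZ), S^4(Z))
  [1] add(S(add(Z, SSSZ)), S^4(Z))
  [2] S(add(add(Z, SSSZ), S^4(Z)))
  [3] S(add(SSSZ, S^4(Z)))
  [4] S(S(add(SSZ, S^4(Z))))
  [5] S(S(S(add(SZ, S^4(Z)))))
  [6] S(S(S(S(add(Z, S^4(Z))))))
  [7] S^8(Z)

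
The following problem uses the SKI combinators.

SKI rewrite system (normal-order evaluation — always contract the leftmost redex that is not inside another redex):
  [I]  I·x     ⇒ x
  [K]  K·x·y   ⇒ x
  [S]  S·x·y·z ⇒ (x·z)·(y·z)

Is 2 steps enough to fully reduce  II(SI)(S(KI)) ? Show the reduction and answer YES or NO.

Answer: YES — reaches normal form SI(S(KI)) in 2 ≤ 2 steps

Derivation:
  start: II(SI)(S(KI))
  [1] I(SI)(S(KI))
  [2] SI(S(KI))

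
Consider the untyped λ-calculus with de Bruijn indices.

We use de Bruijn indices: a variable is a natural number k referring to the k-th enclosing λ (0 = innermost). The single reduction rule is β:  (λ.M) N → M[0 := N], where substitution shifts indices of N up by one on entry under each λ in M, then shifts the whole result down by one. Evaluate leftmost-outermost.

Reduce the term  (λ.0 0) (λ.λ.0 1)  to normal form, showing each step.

  start: (λ.0 0) (λ.λ.0 1)
  →1  (λ.λ.0 1) (λ.λ.0 1)
  →2  λ.0 (λ.λ.0 1)

Answer: normal form = λ.0 (λ.λ.0 1)  (in 2 steps)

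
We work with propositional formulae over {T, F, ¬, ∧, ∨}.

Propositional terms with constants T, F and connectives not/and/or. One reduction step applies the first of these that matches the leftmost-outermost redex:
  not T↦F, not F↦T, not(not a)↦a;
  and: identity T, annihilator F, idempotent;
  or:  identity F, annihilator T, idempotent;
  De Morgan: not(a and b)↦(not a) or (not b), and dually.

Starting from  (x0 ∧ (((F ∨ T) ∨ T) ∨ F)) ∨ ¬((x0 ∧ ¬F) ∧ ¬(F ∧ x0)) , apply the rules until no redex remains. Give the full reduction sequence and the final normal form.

  start: (x0 ∧ (((F ∨ T) ∨ T) ∨ F)) ∨ ¬((x0 ∧ ¬F) ∧ ¬(F ∧ x0))
  step 1: (x0 ∧ ((F ∨ T) ∨ T)) ∨ ¬((x0 ∧ ¬F) ∧ ¬(F ∧ x0))
  step 2: (x0 ∧ T) ∨ ¬((x0 ∧ ¬F) ∧ ¬(F ∧ x0))
  step 3: x0 ∨ ¬((x0 ∧ ¬F) ∧ ¬(F ∧ x0))
  step 4: x0 ∨ (¬(x0 ∧ ¬F) ∨ ¬¬(F ∧ x0))
  step 5: x0 ∨ ((¬x0 ∨ ¬¬F) ∨ ¬¬(F ∧ x0))
  step 6: x0 ∨ ((¬x0 ∨ F) ∨ ¬¬(F ∧ x0))
  step 7: x0 ∨ (¬x0 ∨ ¬¬(F ∧ x0))
  step 8: x0 ∨ (¬x0 ∨ (F ∧ x0))
  step 9: x0 ∨ (¬x0 ∨ F)
  step 10: x0 ∨ ¬x0

Answer: normal form = x0 ∨ ¬x0  (in 10 steps)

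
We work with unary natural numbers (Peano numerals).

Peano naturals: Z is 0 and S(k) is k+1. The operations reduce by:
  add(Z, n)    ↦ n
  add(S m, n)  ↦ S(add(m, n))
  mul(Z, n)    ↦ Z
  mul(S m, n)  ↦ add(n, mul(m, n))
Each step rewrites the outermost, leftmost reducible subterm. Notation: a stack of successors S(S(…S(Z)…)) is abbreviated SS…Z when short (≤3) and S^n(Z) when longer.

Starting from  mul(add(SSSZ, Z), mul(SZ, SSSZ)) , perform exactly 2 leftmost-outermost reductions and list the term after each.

Answer: after 2 steps: add(mul(SZ, SSSZ), mul(add(SSZ, Z), mul(SZ, SSSZ)))

Reduction:
  start: mul(add(SSSZ, Z), mul(SZ, SSSZ))
  →1  mul(S(add(SSZ, Z)), mul(SZ, SSSZ))
  →2  add(mul(SZ, SSSZ), mul(add(SSZ, Z), mul(SZ, SSSZ)))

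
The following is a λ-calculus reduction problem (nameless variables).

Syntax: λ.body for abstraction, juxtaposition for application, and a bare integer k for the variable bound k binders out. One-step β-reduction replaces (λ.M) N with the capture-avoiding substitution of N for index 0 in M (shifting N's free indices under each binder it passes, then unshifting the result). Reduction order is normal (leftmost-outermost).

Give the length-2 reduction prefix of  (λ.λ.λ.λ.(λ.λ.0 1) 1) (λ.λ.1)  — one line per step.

  start: (λ.λ.λ.λ.(λ.λ.0 1) 1) (λ.λ.1)
  step 1: λ.λ.λ.(λ.λ.0 1) 1
  step 2: λ.λ.λ.λ.0 2

Answer: after 2 steps: λ.λ.λ.λ.0 2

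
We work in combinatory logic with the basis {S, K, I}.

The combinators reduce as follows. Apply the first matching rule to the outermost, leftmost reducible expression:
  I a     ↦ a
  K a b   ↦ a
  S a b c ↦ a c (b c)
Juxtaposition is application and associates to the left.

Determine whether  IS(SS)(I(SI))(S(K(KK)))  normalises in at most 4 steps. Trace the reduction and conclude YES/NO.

Answer: NO — after 4 steps the term is S(SI(S(K(KK))))(S(K(KK))(I(SI)(S(K(KK))))), not yet normal

Reduction:
  start: IS(SS)(I(SI))(S(K(KK)))
  →1  S(SS)(I(SI))(S(K(KK)))
  →2  SS(S(K(KK)))(I(SI)(S(K(KK))))
  →3  S(I(SI)(S(K(KK))))(S(K(KK))(I(SI)(S(K(KK)))))
  →4  S(SI(S(K(KK))))(S(K(KK))(I(SI)(S(K(KK)))))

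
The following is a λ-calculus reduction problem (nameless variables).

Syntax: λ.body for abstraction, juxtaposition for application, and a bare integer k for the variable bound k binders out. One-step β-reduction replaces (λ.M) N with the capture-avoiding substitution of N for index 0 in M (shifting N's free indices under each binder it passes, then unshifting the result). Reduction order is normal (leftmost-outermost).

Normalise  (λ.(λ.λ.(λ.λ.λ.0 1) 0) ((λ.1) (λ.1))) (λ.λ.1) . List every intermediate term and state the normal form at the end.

Answer: normal form = λ.λ.λ.0 1  (in 3 steps)

Reduction:
  start: (λ.(λ.λ.(λ.λ.λ.0 1) 0) ((λ.1) (λ.1))) (λ.λ.1)
  step 1: (λ.λ.(λ.λ.λ.0 1) 0) ((λ.λ.λ.1) (λ.λ.λ.1))
  step 2: λ.(λ.λ.λ.0 1) 0
  step 3: λ.λ.λ.0 1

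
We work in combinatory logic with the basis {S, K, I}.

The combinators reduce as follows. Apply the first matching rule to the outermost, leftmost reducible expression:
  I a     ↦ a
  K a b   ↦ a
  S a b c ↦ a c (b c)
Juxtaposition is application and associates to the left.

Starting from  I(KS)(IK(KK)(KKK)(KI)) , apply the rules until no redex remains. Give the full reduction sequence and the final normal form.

Answer: normal form = S  (in 2 steps)

Reduction:
  start: I(KS)(IK(KK)(KKK)(KI))
  [1] KS(IK(KK)(KKK)(KI))
  [2] S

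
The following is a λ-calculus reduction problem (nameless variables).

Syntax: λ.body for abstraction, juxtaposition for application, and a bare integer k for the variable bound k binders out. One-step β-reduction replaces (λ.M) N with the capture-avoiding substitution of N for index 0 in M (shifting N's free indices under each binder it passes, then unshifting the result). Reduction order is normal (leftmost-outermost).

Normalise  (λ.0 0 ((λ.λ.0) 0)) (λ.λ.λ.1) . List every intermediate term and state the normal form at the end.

  start: (λ.0 0 ((λ.λ.0) 0)) (λ.λ.λ.1)
  step 1: (λ.λ.λ.1) (λ.λ.λ.1) ((λ.λ.0) (λ.λ.λ.1))
  step 2: (λ.λ.1) ((λ.λ.0) (λ.λ.λ.1))
  step 3: λ.(λ.λ.0) (λ.λ.λ.1)
  step 4: λ.λ.0

Answer: normal form = λ.λ.0  (in 4 steps)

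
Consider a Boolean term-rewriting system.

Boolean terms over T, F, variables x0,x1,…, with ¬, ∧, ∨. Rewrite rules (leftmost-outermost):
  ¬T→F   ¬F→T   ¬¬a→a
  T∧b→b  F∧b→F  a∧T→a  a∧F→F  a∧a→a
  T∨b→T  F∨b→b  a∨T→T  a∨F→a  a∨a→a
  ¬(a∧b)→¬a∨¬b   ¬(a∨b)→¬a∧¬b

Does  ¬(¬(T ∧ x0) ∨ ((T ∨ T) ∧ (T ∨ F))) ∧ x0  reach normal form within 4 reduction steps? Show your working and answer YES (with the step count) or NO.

  start: ¬(¬(T ∧ x0) ∨ ((T ∨ T) ∧ (T ∨ F))) ∧ x0
  [1] (¬¬(T ∧ x0) ∧ ¬((T ∨ T) ∧ (T ∨ F))) ∧ x0
  [2] ((T ∧ x0) ∧ ¬((T ∨ T) ∧ (T ∨ F))) ∧ x0
  [3] (x0 ∧ ¬((T ∨ T) ∧ (T ∨ F))) ∧ x0
  [4] (x0 ∧ (¬(T ∨ T) ∨ ¬(T ∨ F))) ∧ x0

Answer: NO — after 4 steps the term is (x0 ∧ (¬(T ∨ T) ∨ ¬(T ∨ F))) ∧ x0, not yet normal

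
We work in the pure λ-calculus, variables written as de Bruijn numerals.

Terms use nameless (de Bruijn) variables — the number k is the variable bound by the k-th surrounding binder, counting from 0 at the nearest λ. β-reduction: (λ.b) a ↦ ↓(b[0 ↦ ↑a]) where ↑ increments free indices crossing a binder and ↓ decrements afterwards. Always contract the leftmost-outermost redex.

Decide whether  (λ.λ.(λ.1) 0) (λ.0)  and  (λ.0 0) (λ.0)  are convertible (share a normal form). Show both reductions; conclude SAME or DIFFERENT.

Term A:
  start: (λ.λ.(λ.1) 0) (λ.0)
  step 1: λ.(λ.1) 0
  step 2: λ.0

Term B:
  start: (λ.0 0) (λ.0)
  step 1: (λ.0) (λ.0)
  step 2: λ.0

Answer: SAME — A ⇓ λ.0, B ⇓ λ.0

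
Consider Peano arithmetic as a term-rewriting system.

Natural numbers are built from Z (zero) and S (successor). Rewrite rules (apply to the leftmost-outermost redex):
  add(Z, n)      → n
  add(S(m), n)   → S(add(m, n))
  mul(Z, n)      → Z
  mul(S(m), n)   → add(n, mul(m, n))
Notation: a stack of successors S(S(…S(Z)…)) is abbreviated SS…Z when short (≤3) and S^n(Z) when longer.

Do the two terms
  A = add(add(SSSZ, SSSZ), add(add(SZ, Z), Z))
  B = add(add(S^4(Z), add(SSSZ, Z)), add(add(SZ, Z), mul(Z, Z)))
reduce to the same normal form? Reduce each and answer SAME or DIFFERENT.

Answer: DIFFERENT — A ⇓ S^7(Z), B ⇓ S^8(Z)

Reduction:
Term A:
  start: add(add(SSSZ, SSSZ), add(add(SZ, Z), Z))
  step 1: add(S(add(SSZ, SSSZ)), add(add(SZ, Z), Z))
  step 2: S(add(add(SSZ, SSSZ), add(add(SZ, Z), Z)))
  step 3: S(add(S(add(SZ, SSSZ)), add(add(SZ, Z), Z)))
  step 4: S(S(add(add(SZ, SSSZ), add(add(SZ, Z), Z))))
  step 5: S(S(add(S(add(Z, SSSZ)), add(add(SZ, Z), Z))))
  step 6: S(S(S(add(add(Z, SSSZ), add(add(SZ, Z), Z)))))
  step 7: S(S(S(add(SSSZ, add(add(SZ, Z), Z)))))
  step 8: S(S(S(S(add(SSZ, add(add(SZ, Z), Z))))))
  step 9: S(S(S(S(S(add(SZ, add(add(SZ, Z), Z)))))))
  step 10: S(S(S(S(S(S(add(Z, add(add(SZ, Z), Z))))))))
  step 11: S(S(S(S(S(S(add(add(SZ, Z), Z)))))))
  step 12: S(S(S(S(S(S(add(S(add(Z, Z)), Z)))))))
  step 13: S(S(S(S(S(S(S(add(add(Z, Z), Z))))))))
  step 14: S(S(S(S(S(S(S(add(Z, Z))))))))
  step 15: S^7(Z)

Term B:
  start: add(add(S^4(Z), add(SSSZ, Z)), add(add(SZ, Z), mul(Z, Z)))
  step 1: add(S(add(SSSZ, add(SSSZ, Z))), add(add(SZ, Z), mul(Z, Z)))
  step 2: S(add(add(SSSZ, add(SSSZ, Z)), add(add(SZ, Z), mul(Z, Z))))
  step 3: S(add(S(add(SSZ, add(SSSZ, Z))), add(add(SZ, Z), mul(Z, Z))))
  step 4: S(S(add(add(SSZ, add(SSSZ, Z)), add(add(SZ, Z), mul(Z, Z)))))
  step 5: S(S(add(S(add(SZ, add(SSSZ, Z))), add(add(SZ, Z), mul(Z, Z)))))
  step 6: S(S(S(add(add(SZ, add(SSSZ, Z)), add(add(SZ, Z), mul(Z, Z))))))
  step 7: S(S(S(add(S(add(Z, add(SSSZ, Z))), add(add(SZ, Z), mul(Z, Z))))))
  step 8: S(S(S(S(add(add(Z, add(SSSZ, Z)), add(add(SZ, Z), mul(Z, Z)))))))
  step 9: S(S(S(S(add(add(SSSZ, Z), add(add(SZ, Z), mul(Z, Z)))))))
  step 10: S(S(S(S(add(S(add(SSZ, Z)), add(add(SZ, Z), mul(Z, Z)))))))
  step 11: S(S(S(S(S(add(add(SSZ, Z), add(add(SZ, Z), mul(Z, Z))))))))
  step 12: S(S(S(S(S(add(S(add(SZ, Z)), add(add(SZ, Z), mul(Z, Z))))))))
  step 13: S(S(S(S(S(S(add(add(SZ, Z), add(add(SZ, Z), mul(Z, Z)))))))))
  step 14: S(S(S(S(S(S(add(S(add(Z, Z)), add(add(SZ, Z), mul(Z, Z)))))))))
  step 15: S(S(S(S(S(S(S(add(add(Z, Z), add(add(SZ, Z), mul(Z, Z))))))))))
  step 16: S(S(S(S(S(S(S(add(Z, add(add(SZ, Z), mul(Z, Z))))))))))
  step 17: S(S(S(S(S(S(S(add(add(SZ, Z), mul(Z, Z)))))))))
  step 18: S(S(S(S(S(S(S(add(S(add(Z, Z)), mul(Z, Z)))))))))
  step 19: S(S(S(S(S(S(S(S(add(add(Z, Z), mul(Z, Z))))))))))
  step 20: S(S(S(S(S(S(S(S(add(Z, mul(Z, Z))))))))))
  step 21: S(S(S(S(S(S(S(S(mul(Z, Z)))))))))
  step 22: S^8(Z)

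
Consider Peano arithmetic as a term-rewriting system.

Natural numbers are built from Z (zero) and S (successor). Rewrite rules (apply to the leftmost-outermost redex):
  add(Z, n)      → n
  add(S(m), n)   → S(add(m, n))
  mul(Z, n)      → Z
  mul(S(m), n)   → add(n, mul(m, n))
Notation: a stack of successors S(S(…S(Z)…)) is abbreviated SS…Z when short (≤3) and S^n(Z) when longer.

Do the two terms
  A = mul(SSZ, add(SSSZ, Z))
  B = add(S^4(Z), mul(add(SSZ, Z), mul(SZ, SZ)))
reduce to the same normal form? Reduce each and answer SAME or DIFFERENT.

Term A:
  start: mul(SSZ, add(SSSZ, Z))
  [1] add(add(SSSZ, Z), mul(SZ, add(SSSZ, Z)))
  [2] add(S(add(SSZ, Z)), mul(SZ, add(SSSZ, Z)))
  [3] S(add(add(SSZ, Z), mul(SZ, add(SSSZ, Z))))
  [4] S(add(S(add(SZ, Z)), mul(SZ, add(SSSZ, Z))))
  [5] S(S(add(add(SZ, Z), mul(SZ, add(SSSZ, Z)))))
  [6] S(S(add(S(add(Z, Z)), mul(SZ, add(SSSZ, Z)))))
  [7] S(S(S(add(add(Z, Z), mul(SZ, add(SSSZ, Z))))))
  [8] S(S(S(add(Z, mul(SZ, add(SSSZ, Z))))))
  [9] S(S(S(mul(SZ, add(SSSZ, Z)))))
  [10] S(S(S(add(add(SSSZ, Z), mul(Z, add(SSSZ, Z))))))
  [11] S(S(S(add(S(add(SSZ, Z)), mul(Z, add(SSSZ, Z))))))
  [12] S(S(S(S(add(add(SSZ, Z), mul(Z, add(SSSZ, Z)))))))
  [13] S(S(S(S(add(S(add(SZ, Z)), mul(Z, add(SSSZ, Z)))))))
  [14] S(S(S(S(S(add(add(SZ, Z), mul(Z, add(SSSZ, Z))))))))
  [15] S(S(S(S(S(add(S(add(Z, Z)), mul(Z, add(SSSZ, Z))))))))
  [16] S(S(S(S(S(S(add(add(Z, Z), mul(Z, add(SSSZ, Z)))))))))
  [17] S(S(S(S(S(S(add(Z, mul(Z, add(SSSZ, Z)))))))))
  [18] S(S(S(S(S(S(mul(Z, add(SSSZ, Z))))))))
  [19] S^6(Z)

Term B:
  start: add(S^4(Z), mul(add(SSZ, Z), mul(SZ, SZ)))
  [1] S(add(SSSZ, mul(add(SSZ, Z), mul(SZ, SZ))))
  [2] S(S(add(SSZ, mul(add(SSZ, Z), mul(SZ, SZ)))))
  [3] S(S(S(add(SZ, mul(add(SSZ, Z), mul(SZ, SZ))))))
  [4] S(S(S(S(add(Z, mul(add(SSZ, Z), mul(SZ, SZ)))))))
  [5] S(S(S(S(mul(add(SSZ, Z), mul(SZ, SZ))))))
  [6] S(S(S(S(mul(S(add(SZ, Z)), mul(SZ, SZ))))))
  [7] S(S(S(S(add(mul(SZ, SZ), mul(add(SZ, Z), mul(SZ, SZ)))))))
  [8] S(S(S(S(add(add(SZ, mul(Z, SZ)), mul(add(SZ, Z), mul(SZ, SZ)))))))
  [9] S(S(S(S(add(S(add(Z, mul(Z, SZ))), mul(add(SZ, Z), mul(SZ, SZ)))))))
  [10] S(S(S(S(S(add(add(Z, mul(Z, SZ)), mul(add(SZ, Z), mul(SZ, SZ))))))))
  [11] S(S(S(S(S(add(mul(Z, SZ), mul(add(SZ, Z), mul(SZ, SZ))))))))
  [12] S(S(S(S(S(add(Z, mul(add(SZ, Z), mul(SZ, SZ))))))))
  [13] S(S(S(S(S(mul(add(SZ, Z), mul(SZ, SZ)))))))
  [14] S(S(S(S(S(mul(S(add(Z, Z)), mul(SZ, SZ)))))))
  [15] S(S(S(S(S(add(mul(SZ, SZ), mul(add(Z, Z), mul(SZ, SZ))))))))
  [16] S(S(S(S(S(add(add(SZ, mul(Z, SZ)), mul(add(Z, Z), mul(SZ, SZ))))))))
  [17] S(S(S(S(S(add(S(add(Z, mul(Z, SZ))), mul(add(Z, Z), mul(SZ, SZ))))))))
  [18] S(S(S(S(S(S(add(add(Z, mul(Z, SZ)), mul(add(Z, Z), mul(SZ, SZ)))))))))
  [19] S(S(S(S(S(S(add(mul(Z, SZ), mul(add(Z, Z), mul(SZ, SZ)))))))))
  [20] S(S(S(S(S(S(add(Z, mul(add(Z, Z), mul(SZ, SZ)))))))))
  [21] S(S(S(S(S(S(mul(add(Z, Z), mul(SZ, SZ))))))))
  [22] S(S(S(S(S(S(mul(Z, mul(SZ, SZ))))))))
  [23] S^6(Z)

Answer: SAME — A ⇓ S^6(Z), B ⇓ S^6(Z)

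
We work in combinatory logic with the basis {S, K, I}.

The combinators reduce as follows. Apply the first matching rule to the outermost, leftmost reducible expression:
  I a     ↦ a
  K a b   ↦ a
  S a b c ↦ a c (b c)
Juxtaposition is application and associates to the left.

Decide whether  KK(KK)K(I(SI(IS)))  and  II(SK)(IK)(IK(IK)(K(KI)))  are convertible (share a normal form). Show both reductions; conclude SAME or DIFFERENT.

Term A:
  start: KK(KK)K(I(SI(IS)))
  [1] KK(I(SI(IS)))
  [2] K

Term B:
  start: II(SK)(IK)(IK(IK)(K(KI)))
  [1] I(SK)(IK)(IK(IK)(K(KI)))
  [2] SK(IK)(IK(IK)(K(KI)))
  [3] K(IK(IK)(K(KI)))(IK(IK(IK)(K(KI))))
  [4] IK(IK)(K(KI))
  [5] K(IK)(K(KI))
  [6] IK
  [7] K

Answer: SAME — A ⇓ K, B ⇓ K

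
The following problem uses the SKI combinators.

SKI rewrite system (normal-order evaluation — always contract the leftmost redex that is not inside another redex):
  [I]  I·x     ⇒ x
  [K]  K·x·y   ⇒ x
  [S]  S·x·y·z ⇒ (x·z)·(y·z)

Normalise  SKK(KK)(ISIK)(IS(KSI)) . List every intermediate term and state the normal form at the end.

  start: SKK(KK)(ISIK)(IS(KSI))
  [1] K(KK)(K(KK))(ISIK)(IS(KSI))
  [2] KK(ISIK)(IS(KSI))
  [3] K(IS(KSI))
  [4] K(S(KSI))
  [5] K(SS)

Answer: normal form = K(SS)  (in 5 steps)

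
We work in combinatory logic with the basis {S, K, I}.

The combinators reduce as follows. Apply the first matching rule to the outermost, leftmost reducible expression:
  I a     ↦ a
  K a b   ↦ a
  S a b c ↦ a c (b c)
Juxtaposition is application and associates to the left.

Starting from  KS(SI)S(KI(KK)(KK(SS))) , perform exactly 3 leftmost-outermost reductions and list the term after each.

Answer: after 3 steps: SS(KK(SS))

Derivation:
  start: KS(SI)S(KI(KK)(KK(SS)))
  step 1: SS(KI(KK)(KK(SS)))
  step 2: SS(I(KK(SS)))
  step 3: SS(KK(SS))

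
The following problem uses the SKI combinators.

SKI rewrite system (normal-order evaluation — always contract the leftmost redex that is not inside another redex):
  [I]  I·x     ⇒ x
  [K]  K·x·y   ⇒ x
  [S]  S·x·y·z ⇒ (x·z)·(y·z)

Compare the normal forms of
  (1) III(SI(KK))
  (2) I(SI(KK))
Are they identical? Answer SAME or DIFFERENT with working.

Answer: SAME — A ⇓ SI(KK), B ⇓ SI(KK)

Working:
Term A:
  start: III(SI(KK))
  [1] II(SI(KK))
  [2] I(SI(KK))
  [3] SI(KK)

Term B:
  start: I(SI(KK))
  [1] SI(KK)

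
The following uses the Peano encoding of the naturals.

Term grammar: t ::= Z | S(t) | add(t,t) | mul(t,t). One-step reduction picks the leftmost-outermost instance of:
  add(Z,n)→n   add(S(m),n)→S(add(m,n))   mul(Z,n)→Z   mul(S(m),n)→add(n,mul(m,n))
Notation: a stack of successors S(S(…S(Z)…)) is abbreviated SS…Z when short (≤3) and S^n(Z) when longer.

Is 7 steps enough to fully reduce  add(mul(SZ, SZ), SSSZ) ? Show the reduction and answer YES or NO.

Answer: YES — reaches normal form S^4(Z) in 6 ≤ 7 steps

Working:
  start: add(mul(SZ, SZ), SSSZ)
  [1] add(add(SZ, mul(Z, SZ)), SSSZ)
  [2] add(S(add(Z, mul(Z, SZ))), SSSZ)
  [3] S(add(add(Z, mul(Z, SZ)), SSSZ))
  [4] S(add(mul(Z, SZ), SSSZ))
  [5] S(add(Z, SSSZ))
  [6] S^4(Z)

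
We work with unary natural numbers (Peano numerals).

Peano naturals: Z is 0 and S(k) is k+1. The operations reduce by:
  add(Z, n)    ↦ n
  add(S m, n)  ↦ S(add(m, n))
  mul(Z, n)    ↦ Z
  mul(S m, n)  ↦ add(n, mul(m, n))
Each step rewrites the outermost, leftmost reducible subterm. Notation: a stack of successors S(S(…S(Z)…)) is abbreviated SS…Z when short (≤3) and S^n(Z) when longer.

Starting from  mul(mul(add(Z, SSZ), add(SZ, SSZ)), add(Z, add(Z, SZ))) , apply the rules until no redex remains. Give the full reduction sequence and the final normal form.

  start: mul(mul(add(Z, SSZ), add(SZ, SSZ)), add(Z, add(Z, SZ)))
  step 1: mul(mul(SSZ, add(SZ, SSZ)), add(Z, add(Z, SZ)))
  step 2: mul(add(add(SZ, SSZ), mul(SZ, add(SZ, SSZ))), add(Z, add(Z, SZ)))
  step 3: mul(add(S(add(Z, SSZ)), mul(SZ, add(SZ, SSZ))), add(Z, add(Z, SZ)))
  step 4: mul(S(add(add(Z, SSZ), mul(SZ, add(SZ, SSZ)))), add(Z, add(Z, SZ)))
  step 5: add(add(Z, add(Z, SZ)), mul(add(add(Z, SSZ), mul(SZ, add(SZ, SSZ))), add(Z, add(Z, SZ))))
  step 6: add(add(Z, SZ), mul(add(add(Z, SSZ), mul(SZ, add(SZ, SSZ))), add(Z, add(Z, SZ))))
  step 7: add(SZ, mul(add(add(Z, SSZ), mul(SZ, add(SZ, SSZ))), add(Z, add(Z, SZ))))
  step 8: S(add(Z, mul(add(add(Z, SSZ), mul(SZ, add(SZ, SSZ))), add(Z, add(Z, SZ)))))
  step 9: S(mul(add(add(Z, SSZ), mul(SZ, add(SZ, SSZ))), add(Z, add(Z, SZ))))
  step 10: S(mul(add(SSZ, mul(SZ, add(SZ, SSZ))), add(Z, add(Z, SZ))))
  step 11: S(mul(S(add(SZ, mul(SZ, add(SZ, SSZ)))), add(Z, add(Z, SZ))))
  step 12: S(add(add(Z, add(Z, SZ)), mul(add(SZ, mul(SZ, add(SZ, SSZ))), add(Z, add(Z, SZ)))))
  step 13: S(add(add(Z, SZ), mul(add(SZ, mul(SZ, add(SZ, SSZ))), add(Z, add(Z, SZ)))))
  step 14: S(add(SZ, mul(add(SZ, mul(SZ, add(SZ, SSZ))), add(Z, add(Z, SZ)))))
  step 15: S(S(add(Z, mul(add(SZ, mul(SZ, add(SZ, SSZ))), add(Z, add(Z, SZ))))))
  step 16: S(S(mul(add(SZ, mul(SZ, add(SZ, SSZ))), add(Z, add(Z, SZ)))))
  step 17: S(S(mul(S(add(Z, mul(SZ, add(SZ, SSZ)))), add(Z, add(Z, SZ)))))
  step 18: S(S(add(add(Z, add(Z, SZ)), mul(add(Z, mul(SZ, add(SZ, SSZ))), add(Z, add(Z, SZ))))))
  step 19: S(S(add(add(Z, SZ), mul(add(Z, mul(SZ, add(SZ, SSZ))), add(Z, add(Z, SZ))))))
  step 20: S(S(add(SZ, mul(add(Z, mul(SZ, add(SZ, SSZ))), add(Z, add(Z, SZ))))))
  step 21: S(S(S(add(Z, mul(add(Z, mul(SZ, add(SZ, SSZ))), add(Z, add(Z, SZ)))))))
  step 22: S(S(S(mul(add(Z, mul(SZ, add(SZ, SSZ))), add(Z, add(Z, SZ))))))
  step 23: S(S(S(mul(mul(SZ, add(SZ, SSZ)), add(Z, add(Z, SZ))))))
  step 24: S(S(S(mul(add(add(SZ, SSZ), mul(Z, add(SZ, SSZ))), add(Z, add(Z, SZ))))))
  step 25: S(S(S(mul(add(S(add(Z, SSZ)), mul(Z, add(SZ, SSZ))), add(Z, add(Z, SZ))))))
  step 26: S(S(S(mul(S(add(add(Z, SSZ), mul(Z, add(SZ, SSZ)))), add(Z, add(Z, SZ))))))
  step 27: S(S(S(add(add(Z, add(Z, SZ)), mul(add(add(Z, SSZ), mul(Z, add(SZ, SSZ))), add(Z, add(Z, SZ)))))))
  step 28: S(S(S(add(add(Z, SZ), mul(add(add(Z, SSZ), mul(Z, add(SZ, SSZ))), add(Z, add(Z, SZ)))))))
  step 29: S(S(S(add(SZ, mul(add(add(Z, SSZ), mul(Z, add(SZ, SSZ))), add(Z, add(Z, SZ)))))))
  step 30: S(S(S(S(add(Z, mul(add(add(Z, SSZ), mul(Z, add(SZ, SSZ))), add(Z, add(Z, SZ))))))))
  step 31: S(S(S(S(mul(add(add(Z, SSZ), mul(Z, add(SZ, SSZ))), add(Z, add(Z, SZ)))))))
  step 32: S(S(S(S(mul(add(SSZ, mul(Z, add(SZ, SSZ))), add(Z, add(Z, SZ)))))))
  step 33: S(S(S(S(mul(S(add(SZ, mul(Z, add(SZ, SSZ)))), add(Z, add(Z, SZ)))))))
  step 34: S(S(S(S(add(add(Z, add(Z, SZ)), mul(add(SZ, mul(Z, add(SZ, SSZ))), add(Z, add(Z, SZ))))))))
  step 35: S(S(S(S(add(add(Z, SZ), mul(add(SZ, mul(Z, add(SZ, SSZ))), add(Z, add(Z, SZ))))))))
  step 36: S(S(S(S(add(SZ, mul(add(SZ, mul(Z, add(SZ, SSZ))), add(Z, add(Z, SZ))))))))
  step 37: S(S(S(S(S(add(Z, mul(add(SZ, mul(Z, add(SZ, SSZ))), add(Z, add(Z, SZ)))))))))
  step 38: S(S(S(S(S(mul(add(SZ, mul(Z, add(SZ, SSZ))), add(Z, add(Z, SZ))))))))
  step 39: S(S(S(S(S(mul(S(add(Z, mul(Z, add(SZ, SSZ)))), add(Z, add(Z, SZ))))))))
  step 40: S(S(S(S(S(add(add(Z, add(Z, SZ)), mul(add(Z, mul(Z, add(SZ, SSZ))), add(Z, add(Z, SZ)))))))))
  step 41: S(S(S(S(S(add(add(Z, SZ), mul(add(Z, mul(Z, add(SZ, SSZ))), add(Z, add(Z, SZ)))))))))
  step 42: S(S(S(S(S(add(SZ, mul(add(Z, mul(Z, add(SZ, SSZ))), add(Z, add(Z, SZ)))))))))
  step 43: S(S(S(S(S(S(add(Z, mul(add(Z, mul(Z, add(SZ, SSZ))), add(Z, add(Z, SZ))))))))))
  step 44: S(S(S(S(S(S(mul(add(Z, mul(Z, add(SZ, SSZ))), add(Z, add(Z, SZ)))))))))
  step 45: S(S(S(S(S(S(mul(mul(Z, add(SZ, SSZ)), add(Z, add(Z, SZ)))))))))
  step 46: S(S(S(S(S(S(mul(Z, add(Z, add(Z, SZ)))))))))
  step 47: S^6(Z)

Answer: normal form = S^6(Z)  (in 47 steps)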